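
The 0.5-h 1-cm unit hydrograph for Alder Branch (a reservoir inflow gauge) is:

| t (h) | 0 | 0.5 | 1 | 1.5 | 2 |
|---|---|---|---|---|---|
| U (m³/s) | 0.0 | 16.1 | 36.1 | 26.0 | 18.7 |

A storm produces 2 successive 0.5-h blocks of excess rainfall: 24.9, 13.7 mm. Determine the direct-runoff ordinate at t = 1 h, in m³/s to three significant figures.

Q ≈ 112 m³/s

By discrete convolution, Q_j = Σ (P_i / 10 mm) · U_{j−i}.
At t = 1 h (j=2): Q = (24.9/10)·36.1 + (13.7/10)·16.1 = 112 m³/s.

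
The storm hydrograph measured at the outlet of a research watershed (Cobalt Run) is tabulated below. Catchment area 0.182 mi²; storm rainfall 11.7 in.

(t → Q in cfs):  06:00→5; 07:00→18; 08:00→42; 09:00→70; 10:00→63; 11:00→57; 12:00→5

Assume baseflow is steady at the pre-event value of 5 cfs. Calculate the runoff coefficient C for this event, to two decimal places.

ΣQ_DR = 225.0 cfs; V = ΣQ_DR·Δt = 8.100 × 10^5 ft³.
Runoff depth d = V / A = 1.916 in.
C = d / P = 1.916 / 11.7 = 0.16.

C ≈ 0.16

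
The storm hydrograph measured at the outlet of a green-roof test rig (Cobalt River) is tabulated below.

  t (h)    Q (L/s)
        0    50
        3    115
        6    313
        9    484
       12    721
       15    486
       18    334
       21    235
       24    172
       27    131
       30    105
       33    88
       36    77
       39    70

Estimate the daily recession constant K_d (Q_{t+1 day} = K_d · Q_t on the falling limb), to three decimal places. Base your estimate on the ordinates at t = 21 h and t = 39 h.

Between t = 21 h and t = 39 h the flow falls from 235 to 70 L/s over 6×3 h = 18 h.
Per-interval ratio K = (70/235)^(1/6) = 0.8172; K_d = K^(24/3) = 0.199.

K_d ≈ 0.199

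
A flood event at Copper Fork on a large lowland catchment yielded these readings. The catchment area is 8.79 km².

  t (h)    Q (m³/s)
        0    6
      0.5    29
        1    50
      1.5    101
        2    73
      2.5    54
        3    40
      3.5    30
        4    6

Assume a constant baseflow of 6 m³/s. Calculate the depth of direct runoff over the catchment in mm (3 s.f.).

d ≈ 68.6 mm

Direct runoff: 0.0, 23.0, 44.0, 95.0, 67.0, 48.0, 34.0, 24.0, 0.0 m³/s; ΣQ_DR = 335.0 m³/s.
V = ΣQ_DR · Δt = 335.0 × 1800 s = 6.030 × 10^5 m³.
Over A = 8.79 km², depth = V / A = 68.6 mm.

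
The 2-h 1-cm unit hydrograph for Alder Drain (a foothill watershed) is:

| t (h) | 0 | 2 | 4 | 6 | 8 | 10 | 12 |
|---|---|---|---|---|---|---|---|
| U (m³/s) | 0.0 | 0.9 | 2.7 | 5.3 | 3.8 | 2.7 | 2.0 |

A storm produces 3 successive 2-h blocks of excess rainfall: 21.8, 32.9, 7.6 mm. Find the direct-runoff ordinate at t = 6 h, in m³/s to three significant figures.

By discrete convolution, Q_j = Σ (P_i / 10 mm) · U_{j−i}.
At t = 6 h (j=3): Q = (21.8/10)·5.3 + (32.9/10)·2.7 + (7.6/10)·0.9 = 21.1 m³/s.

Q ≈ 21.1 m³/s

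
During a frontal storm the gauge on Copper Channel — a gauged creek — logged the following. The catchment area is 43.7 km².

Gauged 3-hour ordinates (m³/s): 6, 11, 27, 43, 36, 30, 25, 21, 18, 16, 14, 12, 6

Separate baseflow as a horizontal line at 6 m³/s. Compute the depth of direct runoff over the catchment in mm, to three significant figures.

Direct runoff: 0.0, 5.0, 21.0, 37.0, 30.0, 24.0, 19.0, 15.0, 12.0, 10.0, 8.0, 6.0, 0.0 m³/s; ΣQ_DR = 187.0 m³/s.
V = ΣQ_DR · Δt = 187.0 × 10800 s = 2.020 × 10^6 m³.
Over A = 43.7 km², depth = V / A = 46.2 mm.

d ≈ 46.2 mm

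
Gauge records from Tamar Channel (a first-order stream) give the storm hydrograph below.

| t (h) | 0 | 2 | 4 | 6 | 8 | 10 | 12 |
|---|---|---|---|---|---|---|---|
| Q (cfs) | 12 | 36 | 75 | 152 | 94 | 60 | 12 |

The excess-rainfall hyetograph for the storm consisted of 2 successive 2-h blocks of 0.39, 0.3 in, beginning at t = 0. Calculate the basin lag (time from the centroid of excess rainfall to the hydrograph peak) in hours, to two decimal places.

Centroid of excess rainfall: t_c = Σ P_i·t̄_i / ΣP_i = 1.8696 h (block centres at 1, 3 h).
Hydrograph peak occurs at t = 6 h, so basin lag t_L = 6 − 1.8696 = 4.13 h.

t_L ≈ 4.13 h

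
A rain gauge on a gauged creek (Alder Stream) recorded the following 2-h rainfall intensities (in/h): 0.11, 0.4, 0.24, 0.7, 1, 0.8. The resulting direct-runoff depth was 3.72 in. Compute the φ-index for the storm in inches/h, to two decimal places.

φ ≈ 0.26 in/h

Only the 4 blocks with intensity above φ contribute runoff: 0.4, 0.7, 1, 0.8 in/h.
Σ(I−φ)·Δt = d  ⇒  (0.4+0.7+1+0.8 − 4φ)·2 = 3.72
φ = (2.900 − 3.72/2) / 4 = 0.26 in/h.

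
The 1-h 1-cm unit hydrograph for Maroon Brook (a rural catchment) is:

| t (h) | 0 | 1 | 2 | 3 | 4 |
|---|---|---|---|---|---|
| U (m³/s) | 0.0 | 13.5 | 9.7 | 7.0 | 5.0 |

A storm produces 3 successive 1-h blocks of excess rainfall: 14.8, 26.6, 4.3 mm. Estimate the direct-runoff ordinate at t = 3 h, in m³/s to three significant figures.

Q ≈ 42.0 m³/s

By discrete convolution, Q_j = Σ (P_i / 10 mm) · U_{j−i}.
At t = 3 h (j=3): Q = (14.8/10)·7.0 + (26.6/10)·9.7 + (4.3/10)·13.5 = 42.0 m³/s.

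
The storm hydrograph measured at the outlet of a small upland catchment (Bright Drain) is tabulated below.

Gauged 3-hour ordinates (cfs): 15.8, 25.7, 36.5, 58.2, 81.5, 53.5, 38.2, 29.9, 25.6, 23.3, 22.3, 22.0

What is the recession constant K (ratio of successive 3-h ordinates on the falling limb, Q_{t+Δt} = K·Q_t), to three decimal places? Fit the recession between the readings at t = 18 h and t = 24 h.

Using the recession-limb readings at t = 18 h and t = 24 h: Q falls from 38.2 to 25.6 cfs over 2 intervals.
K = (Q₂/Q₁)^(1/2) = (25.6/38.2)^(1/2) = 0.819.

K ≈ 0.819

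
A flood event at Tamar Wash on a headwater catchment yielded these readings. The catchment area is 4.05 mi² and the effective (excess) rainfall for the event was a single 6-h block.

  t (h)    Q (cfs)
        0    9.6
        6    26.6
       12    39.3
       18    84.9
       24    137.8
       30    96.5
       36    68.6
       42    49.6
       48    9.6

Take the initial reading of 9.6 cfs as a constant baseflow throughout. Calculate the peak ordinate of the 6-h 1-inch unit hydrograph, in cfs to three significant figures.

U_p ≈ 128 cfs

Direct runoff: 0.0, 17.0, 29.7, 75.3, 128.2, 86.9, 59.0, 40.0, 0.0 cfs; ΣQ_DR = 436.1 cfs, peak = 128.2 cfs.
Runoff depth d = ΣQ_DR·Δt / A = 436.1 × 21600 / (4.05 mi²) = 1.001 in.
The 1-inch UH is the DRH scaled by (1 in)/d, so U_p = 128.2 × 1/1.001 = 128 cfs.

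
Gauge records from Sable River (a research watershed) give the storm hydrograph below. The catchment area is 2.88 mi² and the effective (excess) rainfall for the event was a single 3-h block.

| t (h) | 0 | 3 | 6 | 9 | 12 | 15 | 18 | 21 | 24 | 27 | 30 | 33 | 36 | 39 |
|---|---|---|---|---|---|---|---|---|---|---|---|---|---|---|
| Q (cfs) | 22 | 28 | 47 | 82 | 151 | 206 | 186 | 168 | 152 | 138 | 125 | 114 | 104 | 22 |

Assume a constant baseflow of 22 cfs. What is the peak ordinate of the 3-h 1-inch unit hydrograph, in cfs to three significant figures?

Direct runoff: 0.0, 6.0, 25.0, 60.0, 129.0, 184.0, 164.0, 146.0, 130.0, 116.0, 103.0, 92.0, 82.0, 0.0 cfs; ΣQ_DR = 1237 cfs, peak = 184.0 cfs.
Runoff depth d = ΣQ_DR·Δt / A = 1237 × 10800 / (2.88 mi²) = 1.997 in.
The 1-inch UH is the DRH scaled by (1 in)/d, so U_p = 184.0 × 1/1.997 = 92.2 cfs.

U_p ≈ 92.2 cfs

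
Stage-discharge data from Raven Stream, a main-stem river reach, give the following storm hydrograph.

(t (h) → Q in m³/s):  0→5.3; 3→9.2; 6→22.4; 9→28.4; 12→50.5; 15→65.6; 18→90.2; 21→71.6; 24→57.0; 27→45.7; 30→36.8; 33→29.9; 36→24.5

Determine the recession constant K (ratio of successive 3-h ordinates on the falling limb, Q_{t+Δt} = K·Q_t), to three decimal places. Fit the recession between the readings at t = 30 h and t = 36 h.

Using the recession-limb readings at t = 30 h and t = 36 h: Q falls from 36.8 to 24.5 m³/s over 2 intervals.
K = (Q₂/Q₁)^(1/2) = (24.5/36.8)^(1/2) = 0.816.

K ≈ 0.816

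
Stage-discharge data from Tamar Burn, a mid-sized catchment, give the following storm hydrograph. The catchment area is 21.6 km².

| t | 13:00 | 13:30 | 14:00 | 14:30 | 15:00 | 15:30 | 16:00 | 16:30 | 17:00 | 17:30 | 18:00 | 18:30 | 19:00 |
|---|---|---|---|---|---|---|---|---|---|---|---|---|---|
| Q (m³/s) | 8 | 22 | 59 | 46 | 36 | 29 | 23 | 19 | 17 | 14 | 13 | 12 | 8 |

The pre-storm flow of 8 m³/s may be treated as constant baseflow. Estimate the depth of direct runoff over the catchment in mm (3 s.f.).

Direct runoff: 0.0, 14.0, 51.0, 38.0, 28.0, 21.0, 15.0, 11.0, 9.0, 6.0, 5.0, 4.0, 0.0 m³/s; ΣQ_DR = 202.0 m³/s.
V = ΣQ_DR · Δt = 202.0 × 1800 s = 3.636 × 10^5 m³.
Over A = 21.6 km², depth = V / A = 16.8 mm.

d ≈ 16.8 mm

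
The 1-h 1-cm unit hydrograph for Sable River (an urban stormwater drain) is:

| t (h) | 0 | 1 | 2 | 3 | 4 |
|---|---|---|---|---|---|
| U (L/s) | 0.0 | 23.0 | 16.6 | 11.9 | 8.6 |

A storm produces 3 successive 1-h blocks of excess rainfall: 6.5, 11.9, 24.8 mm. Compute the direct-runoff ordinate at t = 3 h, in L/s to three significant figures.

By discrete convolution, Q_j = Σ (P_i / 10 mm) · U_{j−i}.
At t = 3 h (j=3): Q = (6.5/10)·11.9 + (11.9/10)·16.6 + (24.8/10)·23.0 = 84.5 L/s.

Q ≈ 84.5 L/s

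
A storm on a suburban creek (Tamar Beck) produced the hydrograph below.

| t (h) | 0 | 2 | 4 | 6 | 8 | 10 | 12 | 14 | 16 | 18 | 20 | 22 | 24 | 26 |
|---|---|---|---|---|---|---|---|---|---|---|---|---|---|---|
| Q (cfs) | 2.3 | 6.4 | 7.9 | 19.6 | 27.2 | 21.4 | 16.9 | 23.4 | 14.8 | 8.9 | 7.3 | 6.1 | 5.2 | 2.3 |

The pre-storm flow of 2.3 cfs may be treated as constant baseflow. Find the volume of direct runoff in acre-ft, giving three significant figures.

Direct-runoff ordinates (Q − Q_b): 0.0, 4.1, 5.6, 17.3, 24.9, 19.1, 14.6, 21.1, 12.5, 6.6, 5.0, 3.8, 2.9, 0.0 cfs.
ΣQ_DR = 137.5 cfs.
With Δt = 2 h = 7200 s, V = ΣQ_DR · Δt = 137.5 × 7200 = 9.90 × 10^5 ft³ = 22.7 acre-ft.

V ≈ 22.7 acre-ft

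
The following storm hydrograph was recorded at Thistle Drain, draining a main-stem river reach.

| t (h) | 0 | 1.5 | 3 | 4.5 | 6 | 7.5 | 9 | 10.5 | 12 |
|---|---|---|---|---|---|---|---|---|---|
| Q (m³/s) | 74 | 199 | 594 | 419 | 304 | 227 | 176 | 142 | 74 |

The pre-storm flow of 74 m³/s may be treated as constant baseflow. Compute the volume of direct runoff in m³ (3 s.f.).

Direct-runoff ordinates (Q − Q_b): 0.0, 125.0, 520.0, 345.0, 230.0, 153.0, 102.0, 68.0, 0.0 m³/s.
ΣQ_DR = 1543 m³/s.
With Δt = 1.5 h = 5400 s, V = ΣQ_DR · Δt = 1543 × 5400 = 8.33 × 10^6 m³.

V ≈ 8.33 × 10^6 m³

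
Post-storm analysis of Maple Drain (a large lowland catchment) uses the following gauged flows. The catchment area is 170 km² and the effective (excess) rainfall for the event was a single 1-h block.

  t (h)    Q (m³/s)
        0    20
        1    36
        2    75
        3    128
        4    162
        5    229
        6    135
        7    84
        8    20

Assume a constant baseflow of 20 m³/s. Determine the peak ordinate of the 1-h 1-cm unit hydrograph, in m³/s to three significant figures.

U_p ≈ 139 m³/s

Direct runoff: 0.0, 16.0, 55.0, 108.0, 142.0, 209.0, 115.0, 64.0, 0.0 m³/s; ΣQ_DR = 709.0 m³/s, peak = 209.0 m³/s.
Runoff depth d = ΣQ_DR·Δt / A = 709.0 × 3600 / (170 km²) = 15.01 mm.
The 1-cm UH is the DRH scaled by (10 mm)/d, so U_p = 209.0 × 10/15.01 = 139 m³/s.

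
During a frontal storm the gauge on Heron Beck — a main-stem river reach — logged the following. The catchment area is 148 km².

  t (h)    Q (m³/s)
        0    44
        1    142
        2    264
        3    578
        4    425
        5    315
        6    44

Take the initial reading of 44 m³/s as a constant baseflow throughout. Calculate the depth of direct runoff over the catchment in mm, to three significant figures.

Direct runoff: 0.0, 98.0, 220.0, 534.0, 381.0, 271.0, 0.0 m³/s; ΣQ_DR = 1504 m³/s.
V = ΣQ_DR · Δt = 1504 × 3600 s = 5.414 × 10^6 m³.
Over A = 148 km², depth = V / A = 36.6 mm.

d ≈ 36.6 mm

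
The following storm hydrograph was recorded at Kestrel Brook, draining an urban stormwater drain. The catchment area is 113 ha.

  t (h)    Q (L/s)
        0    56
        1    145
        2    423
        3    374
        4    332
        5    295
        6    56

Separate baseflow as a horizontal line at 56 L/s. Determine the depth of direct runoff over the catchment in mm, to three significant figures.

d ≈ 4.11 mm

Direct runoff: 0.0, 89.0, 367.0, 318.0, 276.0, 239.0, 0.0 L/s; ΣQ_DR = 1289 L/s.
V = ΣQ_DR · Δt = 1289 × 3600 s = 4.640 × 10^6 L.
Over A = 113 ha, depth = V / A = 4.11 mm.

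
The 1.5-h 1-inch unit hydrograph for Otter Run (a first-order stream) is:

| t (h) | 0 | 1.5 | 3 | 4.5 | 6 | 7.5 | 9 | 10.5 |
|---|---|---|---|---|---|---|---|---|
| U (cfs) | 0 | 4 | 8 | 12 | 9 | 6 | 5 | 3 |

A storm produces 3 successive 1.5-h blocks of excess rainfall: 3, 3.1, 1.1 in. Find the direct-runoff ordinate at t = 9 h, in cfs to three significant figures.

By discrete convolution, Q_j = Σ (P_i / 1 in) · U_{j−i}.
At t = 9 h (j=6): Q = (3/1)·5 + (3.1/1)·6 + (1.1/1)·9 = 43.5 cfs.

Q ≈ 43.5 cfs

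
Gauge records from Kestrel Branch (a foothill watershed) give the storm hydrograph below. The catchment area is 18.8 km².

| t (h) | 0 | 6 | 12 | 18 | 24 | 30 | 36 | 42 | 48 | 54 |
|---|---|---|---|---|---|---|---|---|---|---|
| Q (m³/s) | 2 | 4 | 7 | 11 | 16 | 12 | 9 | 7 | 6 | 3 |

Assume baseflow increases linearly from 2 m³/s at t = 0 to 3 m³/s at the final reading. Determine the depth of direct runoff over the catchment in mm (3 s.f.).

Direct runoff: 0.00, 1.89, 4.78, 8.67, 13.56, 9.44, 6.33, 4.22, 3.11, 0.00 m³/s; ΣQ_DR = 52.00 m³/s.
V = ΣQ_DR · Δt = 52.00 × 21600 s = 1.123 × 10^6 m³.
Over A = 18.8 km², depth = V / A = 59.7 mm.

d ≈ 59.7 mm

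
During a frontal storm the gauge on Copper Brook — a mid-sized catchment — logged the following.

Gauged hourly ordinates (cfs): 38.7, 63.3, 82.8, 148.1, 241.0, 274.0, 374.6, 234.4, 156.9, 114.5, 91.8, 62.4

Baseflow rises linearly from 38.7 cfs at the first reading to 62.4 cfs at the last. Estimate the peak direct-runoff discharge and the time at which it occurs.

Subtracting baseflow gives direct-runoff ordinates: 0.00, 22.45, 39.79, 102.94, 193.68, 224.53, 322.97, 180.62, 100.96, 56.41, 31.55, 0.00 cfs.
The maximum is 322.97 cfs, occurring at the reading for t = 6 h.

Q_p = 322.97 cfs at t = 6 h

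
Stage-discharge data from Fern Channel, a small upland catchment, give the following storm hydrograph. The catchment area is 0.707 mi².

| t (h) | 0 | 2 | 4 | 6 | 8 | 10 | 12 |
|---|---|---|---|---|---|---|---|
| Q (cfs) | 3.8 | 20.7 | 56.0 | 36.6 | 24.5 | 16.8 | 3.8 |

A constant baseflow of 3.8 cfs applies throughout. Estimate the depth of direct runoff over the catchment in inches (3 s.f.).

d ≈ 0.594 in

Direct runoff: 0.0, 16.9, 52.2, 32.8, 20.7, 13.0, 0.0 cfs; ΣQ_DR = 135.6 cfs.
V = ΣQ_DR · Δt = 135.6 × 7200 s = 9.763 × 10^5 ft³.
Over A = 0.707 mi², depth = V / A = 0.594 in.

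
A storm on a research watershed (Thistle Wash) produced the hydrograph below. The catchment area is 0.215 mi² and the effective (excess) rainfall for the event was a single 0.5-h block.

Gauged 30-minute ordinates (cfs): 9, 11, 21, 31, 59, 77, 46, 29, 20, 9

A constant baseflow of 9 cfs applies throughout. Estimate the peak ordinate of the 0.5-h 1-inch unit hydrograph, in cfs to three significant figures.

Direct runoff: 0.0, 2.0, 12.0, 22.0, 50.0, 68.0, 37.0, 20.0, 11.0, 0.0 cfs; ΣQ_DR = 222.0 cfs, peak = 68.0 cfs.
Runoff depth d = ΣQ_DR·Δt / A = 222.0 × 1800 / (0.215 mi²) = 0.8000 in.
The 1-inch UH is the DRH scaled by (1 in)/d, so U_p = 68.0 × 1/0.8000 = 85.0 cfs.

U_p ≈ 85.0 cfs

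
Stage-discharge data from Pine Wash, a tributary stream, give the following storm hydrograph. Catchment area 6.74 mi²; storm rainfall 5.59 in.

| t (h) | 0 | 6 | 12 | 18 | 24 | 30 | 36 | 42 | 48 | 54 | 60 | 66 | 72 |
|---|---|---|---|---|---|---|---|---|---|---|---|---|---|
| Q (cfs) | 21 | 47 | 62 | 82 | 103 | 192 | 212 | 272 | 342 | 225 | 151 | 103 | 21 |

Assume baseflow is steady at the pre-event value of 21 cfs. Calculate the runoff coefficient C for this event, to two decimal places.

C ≈ 0.38

ΣQ_DR = 1560 cfs; V = ΣQ_DR·Δt = 3.370 × 10^7 ft³.
Runoff depth d = V / A = 2.152 in.
C = d / P = 2.152 / 5.59 = 0.38.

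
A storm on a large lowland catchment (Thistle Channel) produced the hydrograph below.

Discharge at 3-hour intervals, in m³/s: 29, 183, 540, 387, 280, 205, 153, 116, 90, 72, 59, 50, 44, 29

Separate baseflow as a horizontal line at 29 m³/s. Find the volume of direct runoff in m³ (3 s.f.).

Direct-runoff ordinates (Q − Q_b): 0.0, 154.0, 511.0, 358.0, 251.0, 176.0, 124.0, 87.0, 61.0, 43.0, 30.0, 21.0, 15.0, 0.0 m³/s.
ΣQ_DR = 1831 m³/s.
With Δt = 3 h = 10800 s, V = ΣQ_DR · Δt = 1831 × 10800 = 1.98 × 10^7 m³.

V ≈ 1.98 × 10^7 m³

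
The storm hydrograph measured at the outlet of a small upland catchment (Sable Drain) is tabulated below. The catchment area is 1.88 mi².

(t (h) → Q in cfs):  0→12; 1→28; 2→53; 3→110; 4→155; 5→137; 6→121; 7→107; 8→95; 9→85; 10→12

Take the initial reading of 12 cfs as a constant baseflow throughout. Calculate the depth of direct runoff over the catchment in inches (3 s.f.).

Direct runoff: 0.0, 16.0, 41.0, 98.0, 143.0, 125.0, 109.0, 95.0, 83.0, 73.0, 0.0 cfs; ΣQ_DR = 783.0 cfs.
V = ΣQ_DR · Δt = 783.0 × 3600 s = 2.819 × 10^6 ft³.
Over A = 1.88 mi², depth = V / A = 0.645 in.

d ≈ 0.645 in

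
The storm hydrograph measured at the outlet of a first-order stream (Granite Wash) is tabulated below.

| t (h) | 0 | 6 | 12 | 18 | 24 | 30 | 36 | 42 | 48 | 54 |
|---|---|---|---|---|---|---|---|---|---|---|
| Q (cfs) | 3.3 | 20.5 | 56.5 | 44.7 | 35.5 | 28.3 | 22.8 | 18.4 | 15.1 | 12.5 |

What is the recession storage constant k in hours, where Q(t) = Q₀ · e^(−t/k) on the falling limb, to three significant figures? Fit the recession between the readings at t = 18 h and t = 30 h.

On the falling limb, Q drops from 44.7 to 28.3 cfs between t = 18 h and t = 30 h (Δt = 12 h).
k = −Δt / ln(Q₂/Q₁) = −12 / ln(28.3/44.7) = 26.3 h.

k ≈ 26.3 h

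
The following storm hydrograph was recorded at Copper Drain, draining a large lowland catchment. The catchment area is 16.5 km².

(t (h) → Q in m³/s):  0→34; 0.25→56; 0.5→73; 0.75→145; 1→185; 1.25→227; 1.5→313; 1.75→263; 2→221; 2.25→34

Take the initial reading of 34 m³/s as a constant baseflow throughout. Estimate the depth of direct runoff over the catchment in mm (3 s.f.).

Direct runoff: 0.0, 22.0, 39.0, 111.0, 151.0, 193.0, 279.0, 229.0, 187.0, 0.0 m³/s; ΣQ_DR = 1211 m³/s.
V = ΣQ_DR · Δt = 1211 × 900 s = 1.090 × 10^6 m³.
Over A = 16.5 km², depth = V / A = 66.1 mm.

d ≈ 66.1 mm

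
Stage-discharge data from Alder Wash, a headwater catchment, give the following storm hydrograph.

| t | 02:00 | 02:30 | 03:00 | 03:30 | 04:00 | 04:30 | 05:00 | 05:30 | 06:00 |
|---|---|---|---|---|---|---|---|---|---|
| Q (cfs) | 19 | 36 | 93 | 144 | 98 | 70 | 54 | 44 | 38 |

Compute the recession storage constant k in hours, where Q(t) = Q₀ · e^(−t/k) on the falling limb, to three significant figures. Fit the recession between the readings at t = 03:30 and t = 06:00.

k ≈ 1.88 h

On the falling limb, Q drops from 144 to 38 cfs between t = 03:30 and t = 06:00 (Δt = 2.5 h).
k = −Δt / ln(Q₂/Q₁) = −2.5 / ln(38/144) = 1.88 h.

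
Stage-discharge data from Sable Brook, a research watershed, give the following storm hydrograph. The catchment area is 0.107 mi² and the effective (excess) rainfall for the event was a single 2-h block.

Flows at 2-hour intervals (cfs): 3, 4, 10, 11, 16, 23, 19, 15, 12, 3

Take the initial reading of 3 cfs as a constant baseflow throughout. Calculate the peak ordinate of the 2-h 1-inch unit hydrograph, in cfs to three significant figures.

Direct runoff: 0.0, 1.0, 7.0, 8.0, 13.0, 20.0, 16.0, 12.0, 9.0, 0.0 cfs; ΣQ_DR = 86.00 cfs, peak = 20.0 cfs.
Runoff depth d = ΣQ_DR·Δt / A = 86.00 × 7200 / (0.107 mi²) = 2.491 in.
The 1-inch UH is the DRH scaled by (1 in)/d, so U_p = 20.0 × 1/2.491 = 8.03 cfs.

U_p ≈ 8.03 cfs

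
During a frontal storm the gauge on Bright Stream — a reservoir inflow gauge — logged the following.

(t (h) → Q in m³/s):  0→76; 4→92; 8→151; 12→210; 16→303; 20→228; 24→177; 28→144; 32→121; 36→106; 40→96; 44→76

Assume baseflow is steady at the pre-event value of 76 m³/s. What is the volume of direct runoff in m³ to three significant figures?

V ≈ 1.25 × 10^7 m³

Direct-runoff ordinates (Q − Q_b): 0.0, 16.0, 75.0, 134.0, 227.0, 152.0, 101.0, 68.0, 45.0, 30.0, 20.0, 0.0 m³/s.
ΣQ_DR = 868.0 m³/s.
With Δt = 4 h = 14400 s, V = ΣQ_DR · Δt = 868.0 × 14400 = 1.25 × 10^7 m³.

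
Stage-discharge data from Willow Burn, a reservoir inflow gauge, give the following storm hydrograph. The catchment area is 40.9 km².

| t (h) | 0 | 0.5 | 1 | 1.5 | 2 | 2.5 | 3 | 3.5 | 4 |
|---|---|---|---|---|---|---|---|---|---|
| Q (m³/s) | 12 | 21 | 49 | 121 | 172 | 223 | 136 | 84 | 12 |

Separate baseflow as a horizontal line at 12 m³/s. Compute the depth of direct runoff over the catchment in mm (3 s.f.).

Direct runoff: 0.0, 9.0, 37.0, 109.0, 160.0, 211.0, 124.0, 72.0, 0.0 m³/s; ΣQ_DR = 722.0 m³/s.
V = ΣQ_DR · Δt = 722.0 × 1800 s = 1.300 × 10^6 m³.
Over A = 40.9 km², depth = V / A = 31.8 mm.

d ≈ 31.8 mm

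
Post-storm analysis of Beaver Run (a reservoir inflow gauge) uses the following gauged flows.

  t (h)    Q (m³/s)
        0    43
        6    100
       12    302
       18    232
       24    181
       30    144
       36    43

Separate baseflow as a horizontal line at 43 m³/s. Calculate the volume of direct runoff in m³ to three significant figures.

Direct-runoff ordinates (Q − Q_b): 0.0, 57.0, 259.0, 189.0, 138.0, 101.0, 0.0 m³/s.
ΣQ_DR = 744.0 m³/s.
With Δt = 6 h = 21600 s, V = ΣQ_DR · Δt = 744.0 × 21600 = 1.61 × 10^7 m³.

V ≈ 1.61 × 10^7 m³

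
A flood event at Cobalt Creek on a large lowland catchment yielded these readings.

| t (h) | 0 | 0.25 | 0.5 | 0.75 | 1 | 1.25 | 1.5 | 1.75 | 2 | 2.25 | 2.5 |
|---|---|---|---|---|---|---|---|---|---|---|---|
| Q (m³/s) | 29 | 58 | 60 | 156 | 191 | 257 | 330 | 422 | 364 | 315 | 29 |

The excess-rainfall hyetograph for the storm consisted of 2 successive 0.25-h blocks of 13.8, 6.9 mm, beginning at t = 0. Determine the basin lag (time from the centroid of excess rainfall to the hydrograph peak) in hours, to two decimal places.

t_L ≈ 1.54 h

Centroid of excess rainfall: t_c = Σ P_i·t̄_i / ΣP_i = 0.2083 h (block centres at 0.125, 0.375 h).
Hydrograph peak occurs at t = 1.75 h, so basin lag t_L = 1.75 − 0.2083 = 1.54 h.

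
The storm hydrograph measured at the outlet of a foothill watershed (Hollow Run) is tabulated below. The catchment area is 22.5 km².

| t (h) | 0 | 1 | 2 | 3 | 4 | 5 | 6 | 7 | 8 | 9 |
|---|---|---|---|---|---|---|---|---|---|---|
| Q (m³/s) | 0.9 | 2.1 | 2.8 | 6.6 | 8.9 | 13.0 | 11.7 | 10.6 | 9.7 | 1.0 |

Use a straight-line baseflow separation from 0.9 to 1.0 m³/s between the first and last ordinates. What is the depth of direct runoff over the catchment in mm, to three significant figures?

Direct runoff: 0.00, 1.19, 1.88, 5.67, 7.96, 12.04, 10.73, 9.62, 8.71, 0.00 m³/s; ΣQ_DR = 57.80 m³/s.
V = ΣQ_DR · Δt = 57.80 × 3600 s = 2.081 × 10^5 m³.
Over A = 22.5 km², depth = V / A = 9.25 mm.

d ≈ 9.25 mm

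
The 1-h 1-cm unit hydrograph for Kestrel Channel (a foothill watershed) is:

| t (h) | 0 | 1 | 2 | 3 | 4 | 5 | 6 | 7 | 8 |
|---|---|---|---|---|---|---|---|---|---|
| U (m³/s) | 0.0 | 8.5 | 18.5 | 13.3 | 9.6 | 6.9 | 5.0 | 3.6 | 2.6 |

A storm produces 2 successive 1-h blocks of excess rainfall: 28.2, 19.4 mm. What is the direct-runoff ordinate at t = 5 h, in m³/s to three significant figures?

By discrete convolution, Q_j = Σ (P_i / 10 mm) · U_{j−i}.
At t = 5 h (j=5): Q = (28.2/10)·6.9 + (19.4/10)·9.6 = 38.1 m³/s.

Q ≈ 38.1 m³/s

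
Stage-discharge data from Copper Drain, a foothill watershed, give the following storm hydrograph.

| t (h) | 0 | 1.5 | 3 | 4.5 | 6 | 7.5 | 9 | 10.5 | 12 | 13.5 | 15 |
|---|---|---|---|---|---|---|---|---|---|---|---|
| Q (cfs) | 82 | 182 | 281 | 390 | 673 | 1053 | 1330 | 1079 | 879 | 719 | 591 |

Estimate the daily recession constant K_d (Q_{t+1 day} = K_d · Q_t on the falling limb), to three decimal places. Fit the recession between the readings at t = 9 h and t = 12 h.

K_d ≈ 0.036

Between t = 9 h and t = 12 h the flow falls from 1330 to 879 cfs over 2×1.5 h = 3 h.
Per-interval ratio K = (879/1330)^(1/2) = 0.8130; K_d = K^(24/1.5) = 0.036.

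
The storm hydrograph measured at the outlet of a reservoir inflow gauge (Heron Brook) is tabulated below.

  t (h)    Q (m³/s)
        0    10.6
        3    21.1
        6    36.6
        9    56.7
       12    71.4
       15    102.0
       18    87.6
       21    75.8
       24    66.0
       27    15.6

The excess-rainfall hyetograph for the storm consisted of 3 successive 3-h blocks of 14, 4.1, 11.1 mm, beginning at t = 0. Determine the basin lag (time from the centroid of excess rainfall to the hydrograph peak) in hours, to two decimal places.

Centroid of excess rainfall: t_c = Σ P_i·t̄_i / ΣP_i = 4.2021 h (block centres at 1.5, 4.5, 7.5 h).
Hydrograph peak occurs at t = 15 h, so basin lag t_L = 15 − 4.2021 = 10.80 h.

t_L ≈ 10.80 h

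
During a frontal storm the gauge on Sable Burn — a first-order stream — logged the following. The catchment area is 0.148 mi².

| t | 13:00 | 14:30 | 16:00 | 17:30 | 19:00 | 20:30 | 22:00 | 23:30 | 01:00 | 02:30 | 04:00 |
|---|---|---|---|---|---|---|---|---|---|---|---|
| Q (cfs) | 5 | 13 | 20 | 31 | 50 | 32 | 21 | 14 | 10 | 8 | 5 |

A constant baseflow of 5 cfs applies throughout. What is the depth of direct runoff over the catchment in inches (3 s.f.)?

Direct runoff: 0.0, 8.0, 15.0, 26.0, 45.0, 27.0, 16.0, 9.0, 5.0, 3.0, 0.0 cfs; ΣQ_DR = 154.0 cfs.
V = ΣQ_DR · Δt = 154.0 × 5400 s = 8.316 × 10^5 ft³.
Over A = 0.148 mi², depth = V / A = 2.42 in.

d ≈ 2.42 in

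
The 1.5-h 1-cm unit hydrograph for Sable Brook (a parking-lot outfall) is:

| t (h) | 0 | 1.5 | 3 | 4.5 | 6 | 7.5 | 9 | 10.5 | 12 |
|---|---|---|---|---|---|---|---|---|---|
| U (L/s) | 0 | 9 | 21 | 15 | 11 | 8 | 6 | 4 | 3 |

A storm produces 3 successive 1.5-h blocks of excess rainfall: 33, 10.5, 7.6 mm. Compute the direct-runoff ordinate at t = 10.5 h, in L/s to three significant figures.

By discrete convolution, Q_j = Σ (P_i / 10 mm) · U_{j−i}.
At t = 10.5 h (j=7): Q = (33/10)·4 + (10.5/10)·6 + (7.6/10)·8 = 25.6 L/s.

Q ≈ 25.6 L/s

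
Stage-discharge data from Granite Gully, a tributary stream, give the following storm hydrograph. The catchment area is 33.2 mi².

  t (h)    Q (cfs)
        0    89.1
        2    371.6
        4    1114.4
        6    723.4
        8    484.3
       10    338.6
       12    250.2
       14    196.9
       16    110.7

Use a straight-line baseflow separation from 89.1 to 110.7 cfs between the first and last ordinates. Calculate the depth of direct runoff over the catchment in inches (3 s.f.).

d ≈ 0.260 in

Direct runoff: 0.00, 279.80, 1019.90, 626.20, 384.40, 236.00, 144.90, 88.90, 0.00 cfs; ΣQ_DR = 2780 cfs.
V = ΣQ_DR · Δt = 2780 × 7200 s = 2.002 × 10^7 ft³.
Over A = 33.2 mi², depth = V / A = 0.260 in.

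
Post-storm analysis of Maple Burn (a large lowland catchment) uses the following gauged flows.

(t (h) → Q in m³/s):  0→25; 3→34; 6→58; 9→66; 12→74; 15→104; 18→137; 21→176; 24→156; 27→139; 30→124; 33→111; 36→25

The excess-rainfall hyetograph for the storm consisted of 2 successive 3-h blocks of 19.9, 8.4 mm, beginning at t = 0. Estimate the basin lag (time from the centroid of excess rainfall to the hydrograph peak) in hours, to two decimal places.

Centroid of excess rainfall: t_c = Σ P_i·t̄_i / ΣP_i = 2.3905 h (block centres at 1.5, 4.5 h).
Hydrograph peak occurs at t = 21 h, so basin lag t_L = 21 − 2.3905 = 18.61 h.

t_L ≈ 18.61 h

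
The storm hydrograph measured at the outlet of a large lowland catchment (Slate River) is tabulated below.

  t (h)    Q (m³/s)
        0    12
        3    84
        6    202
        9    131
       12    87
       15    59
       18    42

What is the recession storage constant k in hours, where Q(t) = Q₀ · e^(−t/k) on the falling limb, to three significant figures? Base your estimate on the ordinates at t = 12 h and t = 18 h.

On the falling limb, Q drops from 87 to 42 m³/s between t = 12 h and t = 18 h (Δt = 6 h).
k = −Δt / ln(Q₂/Q₁) = −6 / ln(42/87) = 8.24 h.

k ≈ 8.24 h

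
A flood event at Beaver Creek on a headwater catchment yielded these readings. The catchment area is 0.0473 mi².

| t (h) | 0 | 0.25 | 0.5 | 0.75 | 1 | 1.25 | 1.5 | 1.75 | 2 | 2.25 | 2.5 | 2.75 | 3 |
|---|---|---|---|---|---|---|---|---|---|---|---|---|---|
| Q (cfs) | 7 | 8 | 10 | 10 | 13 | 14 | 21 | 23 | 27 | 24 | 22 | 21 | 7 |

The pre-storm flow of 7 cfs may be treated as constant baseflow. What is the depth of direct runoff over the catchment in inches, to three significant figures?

d ≈ 0.950 in

Direct runoff: 0.0, 1.0, 3.0, 3.0, 6.0, 7.0, 14.0, 16.0, 20.0, 17.0, 15.0, 14.0, 0.0 cfs; ΣQ_DR = 116.0 cfs.
V = ΣQ_DR · Δt = 116.0 × 900 s = 1.044 × 10^5 ft³.
Over A = 0.0473 mi², depth = V / A = 0.950 in.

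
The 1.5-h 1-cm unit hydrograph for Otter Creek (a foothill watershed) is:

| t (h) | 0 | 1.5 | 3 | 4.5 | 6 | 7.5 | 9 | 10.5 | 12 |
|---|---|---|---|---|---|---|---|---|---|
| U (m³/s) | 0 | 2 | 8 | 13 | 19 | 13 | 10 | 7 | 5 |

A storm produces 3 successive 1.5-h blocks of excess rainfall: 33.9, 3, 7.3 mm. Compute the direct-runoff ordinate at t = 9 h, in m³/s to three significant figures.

By discrete convolution, Q_j = Σ (P_i / 10 mm) · U_{j−i}.
At t = 9 h (j=6): Q = (33.9/10)·10 + (3/10)·13 + (7.3/10)·19 = 51.7 m³/s.

Q ≈ 51.7 m³/s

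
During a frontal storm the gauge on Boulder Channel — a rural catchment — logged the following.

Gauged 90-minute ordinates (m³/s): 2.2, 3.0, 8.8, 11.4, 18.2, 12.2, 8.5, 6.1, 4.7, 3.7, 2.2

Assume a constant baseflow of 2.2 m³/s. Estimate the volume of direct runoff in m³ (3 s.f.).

V ≈ 3.07 × 10^5 m³

Direct-runoff ordinates (Q − Q_b): 0.0, 0.8, 6.6, 9.2, 16.0, 10.0, 6.3, 3.9, 2.5, 1.5, 0.0 m³/s.
ΣQ_DR = 56.80 m³/s.
With Δt = 1.5 h = 5400 s, V = ΣQ_DR · Δt = 56.80 × 5400 = 3.07 × 10^5 m³.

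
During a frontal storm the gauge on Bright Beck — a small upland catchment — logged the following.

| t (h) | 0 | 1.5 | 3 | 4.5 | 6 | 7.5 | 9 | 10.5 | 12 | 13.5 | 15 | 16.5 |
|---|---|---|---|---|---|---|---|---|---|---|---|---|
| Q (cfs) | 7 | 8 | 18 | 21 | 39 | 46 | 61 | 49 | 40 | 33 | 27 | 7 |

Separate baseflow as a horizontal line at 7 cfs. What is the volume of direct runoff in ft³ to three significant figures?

Direct-runoff ordinates (Q − Q_b): 0.0, 1.0, 11.0, 14.0, 32.0, 39.0, 54.0, 42.0, 33.0, 26.0, 20.0, 0.0 cfs.
ΣQ_DR = 272.0 cfs.
With Δt = 1.5 h = 5400 s, V = ΣQ_DR · Δt = 272.0 × 5400 = 1.47 × 10^6 ft³.

V ≈ 1.47 × 10^6 ft³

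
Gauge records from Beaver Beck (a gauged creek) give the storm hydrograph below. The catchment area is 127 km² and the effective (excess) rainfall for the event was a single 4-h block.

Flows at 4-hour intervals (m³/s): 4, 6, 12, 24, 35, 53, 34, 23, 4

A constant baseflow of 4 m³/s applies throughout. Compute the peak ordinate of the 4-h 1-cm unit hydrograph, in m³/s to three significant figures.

U_p ≈ 27.2 m³/s

Direct runoff: 0.0, 2.0, 8.0, 20.0, 31.0, 49.0, 30.0, 19.0, 0.0 m³/s; ΣQ_DR = 159.0 m³/s, peak = 49.0 m³/s.
Runoff depth d = ΣQ_DR·Δt / A = 159.0 × 14400 / (127 km²) = 18.03 mm.
The 1-cm UH is the DRH scaled by (10 mm)/d, so U_p = 49.0 × 10/18.03 = 27.2 m³/s.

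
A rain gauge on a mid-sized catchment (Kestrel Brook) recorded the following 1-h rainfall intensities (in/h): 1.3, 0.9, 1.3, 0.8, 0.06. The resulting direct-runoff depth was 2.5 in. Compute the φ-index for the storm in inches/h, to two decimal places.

φ ≈ 0.45 in/h

Only the 4 blocks with intensity above φ contribute runoff: 1.3, 0.9, 1.3, 0.8 in/h.
Σ(I−φ)·Δt = d  ⇒  (1.3+0.9+1.3+0.8 − 4φ)·1 = 2.5
φ = (4.300 − 2.5/1) / 4 = 0.45 in/h.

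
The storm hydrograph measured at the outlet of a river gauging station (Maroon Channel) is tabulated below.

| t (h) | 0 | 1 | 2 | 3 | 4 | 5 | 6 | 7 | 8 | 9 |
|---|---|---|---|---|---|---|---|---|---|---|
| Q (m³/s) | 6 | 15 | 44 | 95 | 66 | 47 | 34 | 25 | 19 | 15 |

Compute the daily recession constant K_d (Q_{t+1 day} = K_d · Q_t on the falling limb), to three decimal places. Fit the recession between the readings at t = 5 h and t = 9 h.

Between t = 5 h and t = 9 h the flow falls from 47 to 15 m³/s over 4×1 h = 4 h.
Per-interval ratio K = (15/47)^(1/4) = 0.7516; K_d = K^(24/1) = 0.001.

K_d ≈ 0.001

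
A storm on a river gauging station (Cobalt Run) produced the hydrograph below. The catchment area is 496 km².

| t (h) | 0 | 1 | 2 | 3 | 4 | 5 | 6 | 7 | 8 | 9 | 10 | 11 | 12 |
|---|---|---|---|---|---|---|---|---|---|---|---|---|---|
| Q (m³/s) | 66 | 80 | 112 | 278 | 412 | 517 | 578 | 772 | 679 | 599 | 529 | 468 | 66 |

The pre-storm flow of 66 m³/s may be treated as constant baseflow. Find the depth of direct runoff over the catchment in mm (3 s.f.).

d ≈ 31.2 mm

Direct runoff: 0.0, 14.0, 46.0, 212.0, 346.0, 451.0, 512.0, 706.0, 613.0, 533.0, 463.0, 402.0, 0.0 m³/s; ΣQ_DR = 4298 m³/s.
V = ΣQ_DR · Δt = 4298 × 3600 s = 1.547 × 10^7 m³.
Over A = 496 km², depth = V / A = 31.2 mm.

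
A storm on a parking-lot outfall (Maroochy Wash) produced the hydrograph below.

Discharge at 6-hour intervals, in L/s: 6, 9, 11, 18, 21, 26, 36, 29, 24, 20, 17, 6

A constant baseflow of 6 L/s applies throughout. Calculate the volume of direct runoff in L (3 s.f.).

V ≈ 3.26 × 10^6 L

Direct-runoff ordinates (Q − Q_b): 0.0, 3.0, 5.0, 12.0, 15.0, 20.0, 30.0, 23.0, 18.0, 14.0, 11.0, 0.0 L/s.
ΣQ_DR = 151.0 L/s.
With Δt = 6 h = 21600 s, V = ΣQ_DR · Δt = 151.0 × 21600 = 3.26 × 10^6 L.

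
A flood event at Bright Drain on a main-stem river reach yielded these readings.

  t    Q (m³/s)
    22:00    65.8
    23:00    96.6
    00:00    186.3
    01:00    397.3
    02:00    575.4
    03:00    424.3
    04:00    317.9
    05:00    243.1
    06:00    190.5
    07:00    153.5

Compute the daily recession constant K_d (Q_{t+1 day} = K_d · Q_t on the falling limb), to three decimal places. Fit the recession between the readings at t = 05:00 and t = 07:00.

K_d ≈ 0.004

Between t = 05:00 and t = 07:00 the flow falls from 243.1 to 153.5 m³/s over 2×1 h = 2 h.
Per-interval ratio K = (153.5/243.1)^(1/2) = 0.7946; K_d = K^(24/1) = 0.004.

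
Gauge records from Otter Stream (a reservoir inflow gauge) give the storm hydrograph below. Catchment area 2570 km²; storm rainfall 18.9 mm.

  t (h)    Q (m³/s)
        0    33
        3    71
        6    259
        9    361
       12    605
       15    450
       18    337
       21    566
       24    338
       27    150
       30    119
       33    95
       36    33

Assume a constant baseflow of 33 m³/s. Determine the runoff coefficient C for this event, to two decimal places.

ΣQ_DR = 2988 m³/s; V = ΣQ_DR·Δt = 3.227 × 10^7 m³.
Runoff depth d = V / A = 12.56 mm.
C = d / P = 12.56 / 18.9 = 0.66.

C ≈ 0.66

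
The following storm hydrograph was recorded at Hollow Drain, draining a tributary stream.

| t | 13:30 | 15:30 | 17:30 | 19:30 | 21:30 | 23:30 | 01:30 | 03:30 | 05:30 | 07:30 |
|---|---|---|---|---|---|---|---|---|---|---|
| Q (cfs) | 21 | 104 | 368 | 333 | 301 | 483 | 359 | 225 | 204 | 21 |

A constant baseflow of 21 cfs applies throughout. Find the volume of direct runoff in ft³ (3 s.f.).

V ≈ 1.59 × 10^7 ft³

Direct-runoff ordinates (Q − Q_b): 0.0, 83.0, 347.0, 312.0, 280.0, 462.0, 338.0, 204.0, 183.0, 0.0 cfs.
ΣQ_DR = 2209 cfs.
With Δt = 2 h = 7200 s, V = ΣQ_DR · Δt = 2209 × 7200 = 1.59 × 10^7 ft³.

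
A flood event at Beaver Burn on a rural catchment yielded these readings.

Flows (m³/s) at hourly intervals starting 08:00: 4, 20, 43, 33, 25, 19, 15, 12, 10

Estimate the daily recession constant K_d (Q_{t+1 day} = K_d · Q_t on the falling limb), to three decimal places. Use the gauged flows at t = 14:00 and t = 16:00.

Between t = 14:00 and t = 16:00 the flow falls from 15 to 10 m³/s over 2×1 h = 2 h.
Per-interval ratio K = (10/15)^(1/2) = 0.8165; K_d = K^(24/1) = 0.008.

K_d ≈ 0.008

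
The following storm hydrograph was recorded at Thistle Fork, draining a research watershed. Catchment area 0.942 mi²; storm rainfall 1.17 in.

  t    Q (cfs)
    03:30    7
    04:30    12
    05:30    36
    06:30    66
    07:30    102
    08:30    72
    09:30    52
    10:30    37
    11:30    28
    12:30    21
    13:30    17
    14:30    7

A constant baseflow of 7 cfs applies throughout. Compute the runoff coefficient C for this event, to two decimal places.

ΣQ_DR = 373.0 cfs; V = ΣQ_DR·Δt = 1.343 × 10^6 ft³.
Runoff depth d = V / A = 0.6136 in.
C = d / P = 0.6136 / 1.17 = 0.52.

C ≈ 0.52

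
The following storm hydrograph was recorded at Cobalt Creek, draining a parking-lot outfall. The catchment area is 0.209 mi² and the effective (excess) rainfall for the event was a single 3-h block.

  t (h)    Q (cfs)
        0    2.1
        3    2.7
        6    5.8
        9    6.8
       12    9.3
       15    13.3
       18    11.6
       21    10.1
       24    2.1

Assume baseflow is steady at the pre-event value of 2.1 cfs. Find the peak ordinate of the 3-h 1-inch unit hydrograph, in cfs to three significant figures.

Direct runoff: 0.0, 0.6, 3.7, 4.7, 7.2, 11.2, 9.5, 8.0, 0.0 cfs; ΣQ_DR = 44.90 cfs, peak = 11.2 cfs.
Runoff depth d = ΣQ_DR·Δt / A = 44.90 × 10800 / (0.209 mi²) = 0.9987 in.
The 1-inch UH is the DRH scaled by (1 in)/d, so U_p = 11.2 × 1/0.9987 = 11.2 cfs.

U_p ≈ 11.2 cfs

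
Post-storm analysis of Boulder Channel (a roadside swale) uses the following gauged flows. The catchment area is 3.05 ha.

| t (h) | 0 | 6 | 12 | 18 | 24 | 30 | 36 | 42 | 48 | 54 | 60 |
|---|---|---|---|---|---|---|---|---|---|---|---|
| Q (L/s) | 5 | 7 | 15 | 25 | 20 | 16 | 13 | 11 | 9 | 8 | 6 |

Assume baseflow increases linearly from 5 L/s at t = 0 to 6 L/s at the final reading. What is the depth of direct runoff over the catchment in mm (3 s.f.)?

Direct runoff: 0.00, 1.90, 9.80, 19.70, 14.60, 10.50, 7.40, 5.30, 3.20, 2.10, 0.00 L/s; ΣQ_DR = 74.50 L/s.
V = ΣQ_DR · Δt = 74.50 × 21600 s = 1.609 × 10^6 L.
Over A = 3.05 ha, depth = V / A = 52.8 mm.

d ≈ 52.8 mm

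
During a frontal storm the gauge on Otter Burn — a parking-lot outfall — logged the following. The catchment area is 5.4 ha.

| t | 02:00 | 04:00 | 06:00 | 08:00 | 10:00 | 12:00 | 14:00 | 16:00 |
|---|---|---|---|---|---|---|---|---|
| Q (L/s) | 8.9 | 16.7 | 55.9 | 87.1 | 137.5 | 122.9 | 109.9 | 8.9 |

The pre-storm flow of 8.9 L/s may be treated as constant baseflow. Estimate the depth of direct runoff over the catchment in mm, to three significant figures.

Direct runoff: 0.0, 7.8, 47.0, 78.2, 128.6, 114.0, 101.0, 0.0 L/s; ΣQ_DR = 476.6 L/s.
V = ΣQ_DR · Δt = 476.6 × 7200 s = 3.432 × 10^6 L.
Over A = 5.4 ha, depth = V / A = 63.5 mm.

d ≈ 63.5 mm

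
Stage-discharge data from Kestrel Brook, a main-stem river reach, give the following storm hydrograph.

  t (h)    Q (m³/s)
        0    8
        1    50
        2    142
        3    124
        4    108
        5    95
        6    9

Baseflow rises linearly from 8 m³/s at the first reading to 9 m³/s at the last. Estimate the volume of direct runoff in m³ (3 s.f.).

V ≈ 1.72 × 10^6 m³

Direct-runoff ordinates (Q − Q_b): 0.00, 41.83, 133.67, 115.50, 99.33, 86.17, 0.00 m³/s.
ΣQ_DR = 476.5 m³/s.
With Δt = 1 h = 3600 s, V = ΣQ_DR · Δt = 476.5 × 3600 = 1.72 × 10^6 m³.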